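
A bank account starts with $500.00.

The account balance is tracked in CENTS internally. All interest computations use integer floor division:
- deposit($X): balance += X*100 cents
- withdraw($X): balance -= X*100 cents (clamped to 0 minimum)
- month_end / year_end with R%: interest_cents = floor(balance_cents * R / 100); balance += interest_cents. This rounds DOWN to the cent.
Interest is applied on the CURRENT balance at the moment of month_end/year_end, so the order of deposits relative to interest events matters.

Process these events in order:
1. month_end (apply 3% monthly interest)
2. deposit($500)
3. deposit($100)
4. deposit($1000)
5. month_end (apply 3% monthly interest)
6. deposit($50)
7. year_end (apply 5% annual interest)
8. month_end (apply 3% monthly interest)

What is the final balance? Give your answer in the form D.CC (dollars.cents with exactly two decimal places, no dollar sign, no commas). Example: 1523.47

After 1 (month_end (apply 3% monthly interest)): balance=$515.00 total_interest=$15.00
After 2 (deposit($500)): balance=$1015.00 total_interest=$15.00
After 3 (deposit($100)): balance=$1115.00 total_interest=$15.00
After 4 (deposit($1000)): balance=$2115.00 total_interest=$15.00
After 5 (month_end (apply 3% monthly interest)): balance=$2178.45 total_interest=$78.45
After 6 (deposit($50)): balance=$2228.45 total_interest=$78.45
After 7 (year_end (apply 5% annual interest)): balance=$2339.87 total_interest=$189.87
After 8 (month_end (apply 3% monthly interest)): balance=$2410.06 total_interest=$260.06

Answer: 2410.06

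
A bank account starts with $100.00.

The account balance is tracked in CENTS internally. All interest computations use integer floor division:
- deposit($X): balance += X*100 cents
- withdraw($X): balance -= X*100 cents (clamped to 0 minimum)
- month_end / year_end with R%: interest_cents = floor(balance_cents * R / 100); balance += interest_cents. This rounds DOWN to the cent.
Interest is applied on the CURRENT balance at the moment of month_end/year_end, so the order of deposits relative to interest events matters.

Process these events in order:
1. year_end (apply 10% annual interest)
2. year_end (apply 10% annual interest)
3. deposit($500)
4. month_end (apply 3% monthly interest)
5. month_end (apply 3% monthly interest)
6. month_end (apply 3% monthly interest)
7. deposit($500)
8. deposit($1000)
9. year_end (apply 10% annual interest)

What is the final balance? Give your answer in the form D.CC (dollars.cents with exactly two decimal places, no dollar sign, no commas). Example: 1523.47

Answer: 2396.42

Derivation:
After 1 (year_end (apply 10% annual interest)): balance=$110.00 total_interest=$10.00
After 2 (year_end (apply 10% annual interest)): balance=$121.00 total_interest=$21.00
After 3 (deposit($500)): balance=$621.00 total_interest=$21.00
After 4 (month_end (apply 3% monthly interest)): balance=$639.63 total_interest=$39.63
After 5 (month_end (apply 3% monthly interest)): balance=$658.81 total_interest=$58.81
After 6 (month_end (apply 3% monthly interest)): balance=$678.57 total_interest=$78.57
After 7 (deposit($500)): balance=$1178.57 total_interest=$78.57
After 8 (deposit($1000)): balance=$2178.57 total_interest=$78.57
After 9 (year_end (apply 10% annual interest)): balance=$2396.42 total_interest=$296.42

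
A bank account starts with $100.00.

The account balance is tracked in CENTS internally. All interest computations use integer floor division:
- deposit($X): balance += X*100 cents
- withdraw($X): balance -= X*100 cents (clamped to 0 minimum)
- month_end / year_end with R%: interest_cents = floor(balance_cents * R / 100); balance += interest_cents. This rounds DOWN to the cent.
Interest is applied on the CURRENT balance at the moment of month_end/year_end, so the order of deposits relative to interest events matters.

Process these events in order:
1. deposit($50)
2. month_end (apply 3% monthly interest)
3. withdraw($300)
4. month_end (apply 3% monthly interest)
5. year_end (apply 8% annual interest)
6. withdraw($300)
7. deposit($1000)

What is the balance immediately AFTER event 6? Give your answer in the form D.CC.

After 1 (deposit($50)): balance=$150.00 total_interest=$0.00
After 2 (month_end (apply 3% monthly interest)): balance=$154.50 total_interest=$4.50
After 3 (withdraw($300)): balance=$0.00 total_interest=$4.50
After 4 (month_end (apply 3% monthly interest)): balance=$0.00 total_interest=$4.50
After 5 (year_end (apply 8% annual interest)): balance=$0.00 total_interest=$4.50
After 6 (withdraw($300)): balance=$0.00 total_interest=$4.50

Answer: 0.00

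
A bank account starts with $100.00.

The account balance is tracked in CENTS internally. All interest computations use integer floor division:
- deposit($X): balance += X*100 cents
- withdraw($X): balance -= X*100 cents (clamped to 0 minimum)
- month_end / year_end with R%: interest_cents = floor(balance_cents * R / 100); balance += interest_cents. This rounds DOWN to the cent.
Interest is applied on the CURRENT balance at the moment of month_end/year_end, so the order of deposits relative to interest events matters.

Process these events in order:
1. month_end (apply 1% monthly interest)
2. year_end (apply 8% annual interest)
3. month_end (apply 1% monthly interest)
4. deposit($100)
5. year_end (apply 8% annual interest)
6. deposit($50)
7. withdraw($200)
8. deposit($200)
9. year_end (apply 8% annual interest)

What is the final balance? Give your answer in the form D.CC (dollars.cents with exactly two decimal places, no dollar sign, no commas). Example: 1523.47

After 1 (month_end (apply 1% monthly interest)): balance=$101.00 total_interest=$1.00
After 2 (year_end (apply 8% annual interest)): balance=$109.08 total_interest=$9.08
After 3 (month_end (apply 1% monthly interest)): balance=$110.17 total_interest=$10.17
After 4 (deposit($100)): balance=$210.17 total_interest=$10.17
After 5 (year_end (apply 8% annual interest)): balance=$226.98 total_interest=$26.98
After 6 (deposit($50)): balance=$276.98 total_interest=$26.98
After 7 (withdraw($200)): balance=$76.98 total_interest=$26.98
After 8 (deposit($200)): balance=$276.98 total_interest=$26.98
After 9 (year_end (apply 8% annual interest)): balance=$299.13 total_interest=$49.13

Answer: 299.13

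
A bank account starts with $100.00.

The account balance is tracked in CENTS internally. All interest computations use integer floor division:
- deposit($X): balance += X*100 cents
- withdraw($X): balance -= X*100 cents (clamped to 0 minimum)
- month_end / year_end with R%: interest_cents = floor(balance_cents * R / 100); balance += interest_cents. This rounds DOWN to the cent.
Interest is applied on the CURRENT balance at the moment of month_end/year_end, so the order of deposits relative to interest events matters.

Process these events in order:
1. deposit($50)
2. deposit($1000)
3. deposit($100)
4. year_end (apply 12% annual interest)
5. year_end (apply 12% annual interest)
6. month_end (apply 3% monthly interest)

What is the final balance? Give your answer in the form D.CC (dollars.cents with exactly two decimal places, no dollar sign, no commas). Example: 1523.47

After 1 (deposit($50)): balance=$150.00 total_interest=$0.00
After 2 (deposit($1000)): balance=$1150.00 total_interest=$0.00
After 3 (deposit($100)): balance=$1250.00 total_interest=$0.00
After 4 (year_end (apply 12% annual interest)): balance=$1400.00 total_interest=$150.00
After 5 (year_end (apply 12% annual interest)): balance=$1568.00 total_interest=$318.00
After 6 (month_end (apply 3% monthly interest)): balance=$1615.04 total_interest=$365.04

Answer: 1615.04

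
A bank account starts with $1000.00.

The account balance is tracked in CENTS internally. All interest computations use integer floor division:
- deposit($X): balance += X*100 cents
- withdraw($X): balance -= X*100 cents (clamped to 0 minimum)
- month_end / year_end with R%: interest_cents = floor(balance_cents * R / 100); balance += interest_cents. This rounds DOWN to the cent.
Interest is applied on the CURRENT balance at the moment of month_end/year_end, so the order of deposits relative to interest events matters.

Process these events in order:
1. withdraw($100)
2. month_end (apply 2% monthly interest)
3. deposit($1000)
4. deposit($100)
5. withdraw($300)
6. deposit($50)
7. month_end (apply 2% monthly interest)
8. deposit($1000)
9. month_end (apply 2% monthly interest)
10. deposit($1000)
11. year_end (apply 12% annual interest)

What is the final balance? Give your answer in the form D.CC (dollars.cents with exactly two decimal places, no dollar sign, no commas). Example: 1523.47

Answer: 4322.55

Derivation:
After 1 (withdraw($100)): balance=$900.00 total_interest=$0.00
After 2 (month_end (apply 2% monthly interest)): balance=$918.00 total_interest=$18.00
After 3 (deposit($1000)): balance=$1918.00 total_interest=$18.00
After 4 (deposit($100)): balance=$2018.00 total_interest=$18.00
After 5 (withdraw($300)): balance=$1718.00 total_interest=$18.00
After 6 (deposit($50)): balance=$1768.00 total_interest=$18.00
After 7 (month_end (apply 2% monthly interest)): balance=$1803.36 total_interest=$53.36
After 8 (deposit($1000)): balance=$2803.36 total_interest=$53.36
After 9 (month_end (apply 2% monthly interest)): balance=$2859.42 total_interest=$109.42
After 10 (deposit($1000)): balance=$3859.42 total_interest=$109.42
After 11 (year_end (apply 12% annual interest)): balance=$4322.55 total_interest=$572.55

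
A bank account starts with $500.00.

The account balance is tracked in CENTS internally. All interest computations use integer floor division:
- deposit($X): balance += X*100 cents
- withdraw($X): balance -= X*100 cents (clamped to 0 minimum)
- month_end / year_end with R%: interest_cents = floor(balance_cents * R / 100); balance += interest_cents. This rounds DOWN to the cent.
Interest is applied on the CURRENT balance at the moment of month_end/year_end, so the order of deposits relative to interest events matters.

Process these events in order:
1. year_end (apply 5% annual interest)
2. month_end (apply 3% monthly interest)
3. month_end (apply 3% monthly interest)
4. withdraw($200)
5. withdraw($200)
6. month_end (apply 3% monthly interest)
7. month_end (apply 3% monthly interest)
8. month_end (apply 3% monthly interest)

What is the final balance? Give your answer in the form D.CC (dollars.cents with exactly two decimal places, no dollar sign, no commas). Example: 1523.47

After 1 (year_end (apply 5% annual interest)): balance=$525.00 total_interest=$25.00
After 2 (month_end (apply 3% monthly interest)): balance=$540.75 total_interest=$40.75
After 3 (month_end (apply 3% monthly interest)): balance=$556.97 total_interest=$56.97
After 4 (withdraw($200)): balance=$356.97 total_interest=$56.97
After 5 (withdraw($200)): balance=$156.97 total_interest=$56.97
After 6 (month_end (apply 3% monthly interest)): balance=$161.67 total_interest=$61.67
After 7 (month_end (apply 3% monthly interest)): balance=$166.52 total_interest=$66.52
After 8 (month_end (apply 3% monthly interest)): balance=$171.51 total_interest=$71.51

Answer: 171.51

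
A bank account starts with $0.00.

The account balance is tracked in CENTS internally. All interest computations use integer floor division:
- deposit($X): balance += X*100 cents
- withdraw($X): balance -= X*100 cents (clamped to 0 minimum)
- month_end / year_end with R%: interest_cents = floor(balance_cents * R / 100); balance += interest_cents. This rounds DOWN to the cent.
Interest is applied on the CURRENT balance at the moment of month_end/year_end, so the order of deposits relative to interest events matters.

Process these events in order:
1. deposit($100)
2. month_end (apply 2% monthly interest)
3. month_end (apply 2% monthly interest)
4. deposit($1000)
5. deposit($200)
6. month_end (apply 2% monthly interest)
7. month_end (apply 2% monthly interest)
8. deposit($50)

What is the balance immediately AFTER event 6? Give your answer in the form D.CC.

Answer: 1330.12

Derivation:
After 1 (deposit($100)): balance=$100.00 total_interest=$0.00
After 2 (month_end (apply 2% monthly interest)): balance=$102.00 total_interest=$2.00
After 3 (month_end (apply 2% monthly interest)): balance=$104.04 total_interest=$4.04
After 4 (deposit($1000)): balance=$1104.04 total_interest=$4.04
After 5 (deposit($200)): balance=$1304.04 total_interest=$4.04
After 6 (month_end (apply 2% monthly interest)): balance=$1330.12 total_interest=$30.12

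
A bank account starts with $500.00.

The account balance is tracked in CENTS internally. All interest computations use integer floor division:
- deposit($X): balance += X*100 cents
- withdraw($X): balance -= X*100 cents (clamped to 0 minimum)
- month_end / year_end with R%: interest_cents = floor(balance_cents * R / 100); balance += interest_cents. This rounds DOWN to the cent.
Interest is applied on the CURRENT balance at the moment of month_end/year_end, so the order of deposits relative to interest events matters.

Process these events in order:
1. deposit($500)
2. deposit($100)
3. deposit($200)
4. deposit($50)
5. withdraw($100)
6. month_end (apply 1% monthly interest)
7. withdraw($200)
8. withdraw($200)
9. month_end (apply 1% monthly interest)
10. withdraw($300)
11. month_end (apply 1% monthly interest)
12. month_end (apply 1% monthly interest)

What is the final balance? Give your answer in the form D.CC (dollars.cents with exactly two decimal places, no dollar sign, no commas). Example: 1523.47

After 1 (deposit($500)): balance=$1000.00 total_interest=$0.00
After 2 (deposit($100)): balance=$1100.00 total_interest=$0.00
After 3 (deposit($200)): balance=$1300.00 total_interest=$0.00
After 4 (deposit($50)): balance=$1350.00 total_interest=$0.00
After 5 (withdraw($100)): balance=$1250.00 total_interest=$0.00
After 6 (month_end (apply 1% monthly interest)): balance=$1262.50 total_interest=$12.50
After 7 (withdraw($200)): balance=$1062.50 total_interest=$12.50
After 8 (withdraw($200)): balance=$862.50 total_interest=$12.50
After 9 (month_end (apply 1% monthly interest)): balance=$871.12 total_interest=$21.12
After 10 (withdraw($300)): balance=$571.12 total_interest=$21.12
After 11 (month_end (apply 1% monthly interest)): balance=$576.83 total_interest=$26.83
After 12 (month_end (apply 1% monthly interest)): balance=$582.59 total_interest=$32.59

Answer: 582.59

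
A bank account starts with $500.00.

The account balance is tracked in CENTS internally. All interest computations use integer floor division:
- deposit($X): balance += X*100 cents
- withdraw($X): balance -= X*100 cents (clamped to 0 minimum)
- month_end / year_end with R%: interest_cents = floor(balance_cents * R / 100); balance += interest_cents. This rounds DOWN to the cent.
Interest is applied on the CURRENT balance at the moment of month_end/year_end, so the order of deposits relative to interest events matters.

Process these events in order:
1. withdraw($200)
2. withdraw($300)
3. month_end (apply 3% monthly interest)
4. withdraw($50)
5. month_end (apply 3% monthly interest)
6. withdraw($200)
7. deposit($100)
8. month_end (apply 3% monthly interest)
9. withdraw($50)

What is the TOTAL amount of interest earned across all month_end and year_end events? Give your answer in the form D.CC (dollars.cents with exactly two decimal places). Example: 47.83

Answer: 3.00

Derivation:
After 1 (withdraw($200)): balance=$300.00 total_interest=$0.00
After 2 (withdraw($300)): balance=$0.00 total_interest=$0.00
After 3 (month_end (apply 3% monthly interest)): balance=$0.00 total_interest=$0.00
After 4 (withdraw($50)): balance=$0.00 total_interest=$0.00
After 5 (month_end (apply 3% monthly interest)): balance=$0.00 total_interest=$0.00
After 6 (withdraw($200)): balance=$0.00 total_interest=$0.00
After 7 (deposit($100)): balance=$100.00 total_interest=$0.00
After 8 (month_end (apply 3% monthly interest)): balance=$103.00 total_interest=$3.00
After 9 (withdraw($50)): balance=$53.00 total_interest=$3.00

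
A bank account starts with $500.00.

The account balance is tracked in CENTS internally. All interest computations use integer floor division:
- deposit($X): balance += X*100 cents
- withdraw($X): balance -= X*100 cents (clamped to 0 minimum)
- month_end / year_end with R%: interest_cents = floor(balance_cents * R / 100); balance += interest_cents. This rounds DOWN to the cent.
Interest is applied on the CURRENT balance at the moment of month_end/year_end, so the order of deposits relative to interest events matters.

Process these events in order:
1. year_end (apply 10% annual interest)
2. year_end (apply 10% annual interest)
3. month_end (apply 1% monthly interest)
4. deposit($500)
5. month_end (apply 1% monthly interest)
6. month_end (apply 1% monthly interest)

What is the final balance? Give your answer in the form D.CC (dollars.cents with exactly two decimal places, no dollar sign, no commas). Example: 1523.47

After 1 (year_end (apply 10% annual interest)): balance=$550.00 total_interest=$50.00
After 2 (year_end (apply 10% annual interest)): balance=$605.00 total_interest=$105.00
After 3 (month_end (apply 1% monthly interest)): balance=$611.05 total_interest=$111.05
After 4 (deposit($500)): balance=$1111.05 total_interest=$111.05
After 5 (month_end (apply 1% monthly interest)): balance=$1122.16 total_interest=$122.16
After 6 (month_end (apply 1% monthly interest)): balance=$1133.38 total_interest=$133.38

Answer: 1133.38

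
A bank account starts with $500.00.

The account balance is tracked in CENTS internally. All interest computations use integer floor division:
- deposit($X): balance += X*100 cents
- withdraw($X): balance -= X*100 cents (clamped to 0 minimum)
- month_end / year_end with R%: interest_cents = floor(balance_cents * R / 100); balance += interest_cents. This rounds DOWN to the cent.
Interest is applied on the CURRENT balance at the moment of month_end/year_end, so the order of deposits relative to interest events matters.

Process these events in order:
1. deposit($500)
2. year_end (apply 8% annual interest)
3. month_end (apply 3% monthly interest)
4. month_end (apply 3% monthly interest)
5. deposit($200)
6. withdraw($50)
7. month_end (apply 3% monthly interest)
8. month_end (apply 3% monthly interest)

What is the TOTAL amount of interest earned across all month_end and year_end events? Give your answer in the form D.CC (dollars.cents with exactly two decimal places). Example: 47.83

After 1 (deposit($500)): balance=$1000.00 total_interest=$0.00
After 2 (year_end (apply 8% annual interest)): balance=$1080.00 total_interest=$80.00
After 3 (month_end (apply 3% monthly interest)): balance=$1112.40 total_interest=$112.40
After 4 (month_end (apply 3% monthly interest)): balance=$1145.77 total_interest=$145.77
After 5 (deposit($200)): balance=$1345.77 total_interest=$145.77
After 6 (withdraw($50)): balance=$1295.77 total_interest=$145.77
After 7 (month_end (apply 3% monthly interest)): balance=$1334.64 total_interest=$184.64
After 8 (month_end (apply 3% monthly interest)): balance=$1374.67 total_interest=$224.67

Answer: 224.67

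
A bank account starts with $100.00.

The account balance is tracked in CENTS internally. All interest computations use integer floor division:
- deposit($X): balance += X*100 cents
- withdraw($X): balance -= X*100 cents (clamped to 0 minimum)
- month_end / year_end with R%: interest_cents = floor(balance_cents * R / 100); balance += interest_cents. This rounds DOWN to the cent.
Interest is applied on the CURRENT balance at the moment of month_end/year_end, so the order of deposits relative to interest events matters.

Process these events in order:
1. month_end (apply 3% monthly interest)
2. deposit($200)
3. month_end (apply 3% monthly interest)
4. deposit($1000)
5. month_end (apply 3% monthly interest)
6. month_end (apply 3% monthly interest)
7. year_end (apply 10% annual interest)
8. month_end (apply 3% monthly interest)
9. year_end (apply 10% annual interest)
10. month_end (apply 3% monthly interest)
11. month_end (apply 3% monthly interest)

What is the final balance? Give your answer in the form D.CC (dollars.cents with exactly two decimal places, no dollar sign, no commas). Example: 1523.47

After 1 (month_end (apply 3% monthly interest)): balance=$103.00 total_interest=$3.00
After 2 (deposit($200)): balance=$303.00 total_interest=$3.00
After 3 (month_end (apply 3% monthly interest)): balance=$312.09 total_interest=$12.09
After 4 (deposit($1000)): balance=$1312.09 total_interest=$12.09
After 5 (month_end (apply 3% monthly interest)): balance=$1351.45 total_interest=$51.45
After 6 (month_end (apply 3% monthly interest)): balance=$1391.99 total_interest=$91.99
After 7 (year_end (apply 10% annual interest)): balance=$1531.18 total_interest=$231.18
After 8 (month_end (apply 3% monthly interest)): balance=$1577.11 total_interest=$277.11
After 9 (year_end (apply 10% annual interest)): balance=$1734.82 total_interest=$434.82
After 10 (month_end (apply 3% monthly interest)): balance=$1786.86 total_interest=$486.86
After 11 (month_end (apply 3% monthly interest)): balance=$1840.46 total_interest=$540.46

Answer: 1840.46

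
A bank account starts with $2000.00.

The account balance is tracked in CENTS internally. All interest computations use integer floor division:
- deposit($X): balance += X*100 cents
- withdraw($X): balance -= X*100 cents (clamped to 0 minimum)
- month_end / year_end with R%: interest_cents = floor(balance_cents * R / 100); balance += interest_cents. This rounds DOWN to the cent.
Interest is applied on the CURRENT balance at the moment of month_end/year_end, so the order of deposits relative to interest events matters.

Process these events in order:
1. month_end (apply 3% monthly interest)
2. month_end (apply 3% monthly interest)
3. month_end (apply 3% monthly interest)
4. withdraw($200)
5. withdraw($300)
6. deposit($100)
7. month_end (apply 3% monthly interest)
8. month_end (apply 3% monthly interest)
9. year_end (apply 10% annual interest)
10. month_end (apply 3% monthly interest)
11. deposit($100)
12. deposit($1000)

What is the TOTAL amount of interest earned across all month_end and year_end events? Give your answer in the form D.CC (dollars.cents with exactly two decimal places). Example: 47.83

After 1 (month_end (apply 3% monthly interest)): balance=$2060.00 total_interest=$60.00
After 2 (month_end (apply 3% monthly interest)): balance=$2121.80 total_interest=$121.80
After 3 (month_end (apply 3% monthly interest)): balance=$2185.45 total_interest=$185.45
After 4 (withdraw($200)): balance=$1985.45 total_interest=$185.45
After 5 (withdraw($300)): balance=$1685.45 total_interest=$185.45
After 6 (deposit($100)): balance=$1785.45 total_interest=$185.45
After 7 (month_end (apply 3% monthly interest)): balance=$1839.01 total_interest=$239.01
After 8 (month_end (apply 3% monthly interest)): balance=$1894.18 total_interest=$294.18
After 9 (year_end (apply 10% annual interest)): balance=$2083.59 total_interest=$483.59
After 10 (month_end (apply 3% monthly interest)): balance=$2146.09 total_interest=$546.09
After 11 (deposit($100)): balance=$2246.09 total_interest=$546.09
After 12 (deposit($1000)): balance=$3246.09 total_interest=$546.09

Answer: 546.09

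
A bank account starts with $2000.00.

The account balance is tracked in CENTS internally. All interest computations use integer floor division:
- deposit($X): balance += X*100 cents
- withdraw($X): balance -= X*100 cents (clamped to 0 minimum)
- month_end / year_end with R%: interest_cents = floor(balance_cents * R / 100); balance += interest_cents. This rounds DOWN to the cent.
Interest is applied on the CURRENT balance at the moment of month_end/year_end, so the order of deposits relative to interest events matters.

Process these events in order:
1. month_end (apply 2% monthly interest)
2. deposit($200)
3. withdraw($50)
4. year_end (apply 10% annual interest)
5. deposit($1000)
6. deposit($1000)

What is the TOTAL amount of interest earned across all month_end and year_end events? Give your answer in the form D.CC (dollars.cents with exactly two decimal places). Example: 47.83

After 1 (month_end (apply 2% monthly interest)): balance=$2040.00 total_interest=$40.00
After 2 (deposit($200)): balance=$2240.00 total_interest=$40.00
After 3 (withdraw($50)): balance=$2190.00 total_interest=$40.00
After 4 (year_end (apply 10% annual interest)): balance=$2409.00 total_interest=$259.00
After 5 (deposit($1000)): balance=$3409.00 total_interest=$259.00
After 6 (deposit($1000)): balance=$4409.00 total_interest=$259.00

Answer: 259.00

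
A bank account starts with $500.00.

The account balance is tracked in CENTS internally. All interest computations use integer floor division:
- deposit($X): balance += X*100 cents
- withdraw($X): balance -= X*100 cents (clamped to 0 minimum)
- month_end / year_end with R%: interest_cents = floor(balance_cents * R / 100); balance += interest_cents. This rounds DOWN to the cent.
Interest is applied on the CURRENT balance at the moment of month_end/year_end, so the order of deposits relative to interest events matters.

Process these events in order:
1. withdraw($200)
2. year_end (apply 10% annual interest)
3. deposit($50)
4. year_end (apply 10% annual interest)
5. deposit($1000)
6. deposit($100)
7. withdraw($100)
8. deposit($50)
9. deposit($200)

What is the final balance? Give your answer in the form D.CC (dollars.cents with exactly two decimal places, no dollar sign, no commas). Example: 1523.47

Answer: 1668.00

Derivation:
After 1 (withdraw($200)): balance=$300.00 total_interest=$0.00
After 2 (year_end (apply 10% annual interest)): balance=$330.00 total_interest=$30.00
After 3 (deposit($50)): balance=$380.00 total_interest=$30.00
After 4 (year_end (apply 10% annual interest)): balance=$418.00 total_interest=$68.00
After 5 (deposit($1000)): balance=$1418.00 total_interest=$68.00
After 6 (deposit($100)): balance=$1518.00 total_interest=$68.00
After 7 (withdraw($100)): balance=$1418.00 total_interest=$68.00
After 8 (deposit($50)): balance=$1468.00 total_interest=$68.00
After 9 (deposit($200)): balance=$1668.00 total_interest=$68.00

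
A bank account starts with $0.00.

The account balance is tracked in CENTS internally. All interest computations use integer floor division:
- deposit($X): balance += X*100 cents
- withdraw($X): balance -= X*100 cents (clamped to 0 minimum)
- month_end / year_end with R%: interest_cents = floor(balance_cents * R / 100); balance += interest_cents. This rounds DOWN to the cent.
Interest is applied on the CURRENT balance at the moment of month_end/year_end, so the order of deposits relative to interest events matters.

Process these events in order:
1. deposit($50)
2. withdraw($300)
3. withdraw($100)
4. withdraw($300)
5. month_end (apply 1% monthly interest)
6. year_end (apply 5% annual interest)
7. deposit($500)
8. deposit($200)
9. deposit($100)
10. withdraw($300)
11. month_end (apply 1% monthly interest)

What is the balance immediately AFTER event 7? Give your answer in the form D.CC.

After 1 (deposit($50)): balance=$50.00 total_interest=$0.00
After 2 (withdraw($300)): balance=$0.00 total_interest=$0.00
After 3 (withdraw($100)): balance=$0.00 total_interest=$0.00
After 4 (withdraw($300)): balance=$0.00 total_interest=$0.00
After 5 (month_end (apply 1% monthly interest)): balance=$0.00 total_interest=$0.00
After 6 (year_end (apply 5% annual interest)): balance=$0.00 total_interest=$0.00
After 7 (deposit($500)): balance=$500.00 total_interest=$0.00

Answer: 500.00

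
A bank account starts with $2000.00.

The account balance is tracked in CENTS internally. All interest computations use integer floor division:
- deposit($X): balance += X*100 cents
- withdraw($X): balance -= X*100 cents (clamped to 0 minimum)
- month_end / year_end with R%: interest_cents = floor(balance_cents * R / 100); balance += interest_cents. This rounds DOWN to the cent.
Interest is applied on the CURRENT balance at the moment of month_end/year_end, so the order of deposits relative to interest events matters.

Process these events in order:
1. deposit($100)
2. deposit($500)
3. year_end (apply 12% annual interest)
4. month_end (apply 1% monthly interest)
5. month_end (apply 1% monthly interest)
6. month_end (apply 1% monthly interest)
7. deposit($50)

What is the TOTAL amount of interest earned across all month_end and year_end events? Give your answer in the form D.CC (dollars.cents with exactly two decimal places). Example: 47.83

Answer: 400.23

Derivation:
After 1 (deposit($100)): balance=$2100.00 total_interest=$0.00
After 2 (deposit($500)): balance=$2600.00 total_interest=$0.00
After 3 (year_end (apply 12% annual interest)): balance=$2912.00 total_interest=$312.00
After 4 (month_end (apply 1% monthly interest)): balance=$2941.12 total_interest=$341.12
After 5 (month_end (apply 1% monthly interest)): balance=$2970.53 total_interest=$370.53
After 6 (month_end (apply 1% monthly interest)): balance=$3000.23 total_interest=$400.23
After 7 (deposit($50)): balance=$3050.23 total_interest=$400.23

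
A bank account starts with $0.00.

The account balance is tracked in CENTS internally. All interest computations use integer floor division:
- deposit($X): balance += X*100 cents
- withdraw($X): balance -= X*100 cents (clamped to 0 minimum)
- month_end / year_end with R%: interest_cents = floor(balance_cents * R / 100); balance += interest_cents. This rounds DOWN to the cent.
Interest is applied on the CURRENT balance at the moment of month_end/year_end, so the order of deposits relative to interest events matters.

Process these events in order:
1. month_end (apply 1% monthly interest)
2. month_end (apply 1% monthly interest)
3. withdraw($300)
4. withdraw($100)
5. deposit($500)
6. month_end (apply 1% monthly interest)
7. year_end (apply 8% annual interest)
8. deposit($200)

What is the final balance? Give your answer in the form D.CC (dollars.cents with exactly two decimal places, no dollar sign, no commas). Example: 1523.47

After 1 (month_end (apply 1% monthly interest)): balance=$0.00 total_interest=$0.00
After 2 (month_end (apply 1% monthly interest)): balance=$0.00 total_interest=$0.00
After 3 (withdraw($300)): balance=$0.00 total_interest=$0.00
After 4 (withdraw($100)): balance=$0.00 total_interest=$0.00
After 5 (deposit($500)): balance=$500.00 total_interest=$0.00
After 6 (month_end (apply 1% monthly interest)): balance=$505.00 total_interest=$5.00
After 7 (year_end (apply 8% annual interest)): balance=$545.40 total_interest=$45.40
After 8 (deposit($200)): balance=$745.40 total_interest=$45.40

Answer: 745.40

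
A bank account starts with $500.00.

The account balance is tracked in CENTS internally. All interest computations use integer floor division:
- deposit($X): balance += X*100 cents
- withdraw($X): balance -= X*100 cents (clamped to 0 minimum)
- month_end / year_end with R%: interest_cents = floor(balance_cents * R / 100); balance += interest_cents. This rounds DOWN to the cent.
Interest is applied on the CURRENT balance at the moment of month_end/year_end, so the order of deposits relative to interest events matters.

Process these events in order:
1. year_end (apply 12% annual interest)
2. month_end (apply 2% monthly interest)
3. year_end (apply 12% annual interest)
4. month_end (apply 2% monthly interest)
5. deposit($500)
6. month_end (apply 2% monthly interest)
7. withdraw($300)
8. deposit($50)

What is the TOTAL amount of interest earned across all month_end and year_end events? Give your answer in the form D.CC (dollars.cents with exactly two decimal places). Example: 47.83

Answer: 175.58

Derivation:
After 1 (year_end (apply 12% annual interest)): balance=$560.00 total_interest=$60.00
After 2 (month_end (apply 2% monthly interest)): balance=$571.20 total_interest=$71.20
After 3 (year_end (apply 12% annual interest)): balance=$639.74 total_interest=$139.74
After 4 (month_end (apply 2% monthly interest)): balance=$652.53 total_interest=$152.53
After 5 (deposit($500)): balance=$1152.53 total_interest=$152.53
After 6 (month_end (apply 2% monthly interest)): balance=$1175.58 total_interest=$175.58
After 7 (withdraw($300)): balance=$875.58 total_interest=$175.58
After 8 (deposit($50)): balance=$925.58 total_interest=$175.58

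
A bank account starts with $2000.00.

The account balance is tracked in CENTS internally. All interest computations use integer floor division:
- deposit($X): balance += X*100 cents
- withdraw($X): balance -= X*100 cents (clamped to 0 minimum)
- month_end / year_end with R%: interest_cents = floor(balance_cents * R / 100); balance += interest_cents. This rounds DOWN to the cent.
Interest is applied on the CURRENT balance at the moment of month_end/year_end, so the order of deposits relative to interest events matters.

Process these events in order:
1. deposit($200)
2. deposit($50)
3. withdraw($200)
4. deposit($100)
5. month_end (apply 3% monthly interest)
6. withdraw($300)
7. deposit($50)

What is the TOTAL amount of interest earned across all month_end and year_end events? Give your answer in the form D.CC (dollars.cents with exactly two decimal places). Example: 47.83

After 1 (deposit($200)): balance=$2200.00 total_interest=$0.00
After 2 (deposit($50)): balance=$2250.00 total_interest=$0.00
After 3 (withdraw($200)): balance=$2050.00 total_interest=$0.00
After 4 (deposit($100)): balance=$2150.00 total_interest=$0.00
After 5 (month_end (apply 3% monthly interest)): balance=$2214.50 total_interest=$64.50
After 6 (withdraw($300)): balance=$1914.50 total_interest=$64.50
After 7 (deposit($50)): balance=$1964.50 total_interest=$64.50

Answer: 64.50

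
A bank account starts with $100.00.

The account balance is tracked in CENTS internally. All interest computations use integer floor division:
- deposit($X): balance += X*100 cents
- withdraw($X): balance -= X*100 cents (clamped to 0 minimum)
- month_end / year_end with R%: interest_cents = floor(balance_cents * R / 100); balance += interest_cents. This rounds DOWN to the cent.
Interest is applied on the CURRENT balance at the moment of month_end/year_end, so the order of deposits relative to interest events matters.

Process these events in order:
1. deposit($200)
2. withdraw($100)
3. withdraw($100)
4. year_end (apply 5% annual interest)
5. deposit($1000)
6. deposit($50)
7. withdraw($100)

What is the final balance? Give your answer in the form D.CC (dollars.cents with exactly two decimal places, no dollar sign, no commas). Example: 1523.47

After 1 (deposit($200)): balance=$300.00 total_interest=$0.00
After 2 (withdraw($100)): balance=$200.00 total_interest=$0.00
After 3 (withdraw($100)): balance=$100.00 total_interest=$0.00
After 4 (year_end (apply 5% annual interest)): balance=$105.00 total_interest=$5.00
After 5 (deposit($1000)): balance=$1105.00 total_interest=$5.00
After 6 (deposit($50)): balance=$1155.00 total_interest=$5.00
After 7 (withdraw($100)): balance=$1055.00 total_interest=$5.00

Answer: 1055.00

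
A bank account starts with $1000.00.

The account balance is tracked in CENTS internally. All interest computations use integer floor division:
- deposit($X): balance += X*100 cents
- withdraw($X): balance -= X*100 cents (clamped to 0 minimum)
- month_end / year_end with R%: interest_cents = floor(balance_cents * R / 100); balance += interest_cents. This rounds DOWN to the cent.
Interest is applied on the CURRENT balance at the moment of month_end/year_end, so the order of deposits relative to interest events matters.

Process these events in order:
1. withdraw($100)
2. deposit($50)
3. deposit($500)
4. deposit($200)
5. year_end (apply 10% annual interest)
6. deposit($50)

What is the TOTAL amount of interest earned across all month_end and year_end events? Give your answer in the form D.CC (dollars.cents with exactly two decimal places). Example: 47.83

Answer: 165.00

Derivation:
After 1 (withdraw($100)): balance=$900.00 total_interest=$0.00
After 2 (deposit($50)): balance=$950.00 total_interest=$0.00
After 3 (deposit($500)): balance=$1450.00 total_interest=$0.00
After 4 (deposit($200)): balance=$1650.00 total_interest=$0.00
After 5 (year_end (apply 10% annual interest)): balance=$1815.00 total_interest=$165.00
After 6 (deposit($50)): balance=$1865.00 total_interest=$165.00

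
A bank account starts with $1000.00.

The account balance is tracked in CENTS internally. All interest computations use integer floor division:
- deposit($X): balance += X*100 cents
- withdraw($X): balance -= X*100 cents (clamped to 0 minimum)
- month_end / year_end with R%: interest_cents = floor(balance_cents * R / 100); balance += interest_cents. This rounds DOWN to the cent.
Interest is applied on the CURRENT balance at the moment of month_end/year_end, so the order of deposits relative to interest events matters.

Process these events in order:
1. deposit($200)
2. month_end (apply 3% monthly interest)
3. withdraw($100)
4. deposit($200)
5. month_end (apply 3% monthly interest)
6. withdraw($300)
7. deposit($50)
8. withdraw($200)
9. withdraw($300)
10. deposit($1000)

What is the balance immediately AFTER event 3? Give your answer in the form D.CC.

Answer: 1136.00

Derivation:
After 1 (deposit($200)): balance=$1200.00 total_interest=$0.00
After 2 (month_end (apply 3% monthly interest)): balance=$1236.00 total_interest=$36.00
After 3 (withdraw($100)): balance=$1136.00 total_interest=$36.00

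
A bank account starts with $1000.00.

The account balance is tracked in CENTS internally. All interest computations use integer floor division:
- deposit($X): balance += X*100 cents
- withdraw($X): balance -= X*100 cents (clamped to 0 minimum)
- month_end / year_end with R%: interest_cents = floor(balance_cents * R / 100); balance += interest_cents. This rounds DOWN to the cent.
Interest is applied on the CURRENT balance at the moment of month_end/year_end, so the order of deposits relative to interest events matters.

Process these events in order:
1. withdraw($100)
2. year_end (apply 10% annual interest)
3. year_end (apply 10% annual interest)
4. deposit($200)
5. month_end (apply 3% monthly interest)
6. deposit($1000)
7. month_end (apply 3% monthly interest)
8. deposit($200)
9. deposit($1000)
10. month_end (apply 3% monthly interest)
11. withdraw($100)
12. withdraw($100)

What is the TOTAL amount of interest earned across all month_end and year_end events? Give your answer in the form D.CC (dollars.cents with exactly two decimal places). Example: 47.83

After 1 (withdraw($100)): balance=$900.00 total_interest=$0.00
After 2 (year_end (apply 10% annual interest)): balance=$990.00 total_interest=$90.00
After 3 (year_end (apply 10% annual interest)): balance=$1089.00 total_interest=$189.00
After 4 (deposit($200)): balance=$1289.00 total_interest=$189.00
After 5 (month_end (apply 3% monthly interest)): balance=$1327.67 total_interest=$227.67
After 6 (deposit($1000)): balance=$2327.67 total_interest=$227.67
After 7 (month_end (apply 3% monthly interest)): balance=$2397.50 total_interest=$297.50
After 8 (deposit($200)): balance=$2597.50 total_interest=$297.50
After 9 (deposit($1000)): balance=$3597.50 total_interest=$297.50
After 10 (month_end (apply 3% monthly interest)): balance=$3705.42 total_interest=$405.42
After 11 (withdraw($100)): balance=$3605.42 total_interest=$405.42
After 12 (withdraw($100)): balance=$3505.42 total_interest=$405.42

Answer: 405.42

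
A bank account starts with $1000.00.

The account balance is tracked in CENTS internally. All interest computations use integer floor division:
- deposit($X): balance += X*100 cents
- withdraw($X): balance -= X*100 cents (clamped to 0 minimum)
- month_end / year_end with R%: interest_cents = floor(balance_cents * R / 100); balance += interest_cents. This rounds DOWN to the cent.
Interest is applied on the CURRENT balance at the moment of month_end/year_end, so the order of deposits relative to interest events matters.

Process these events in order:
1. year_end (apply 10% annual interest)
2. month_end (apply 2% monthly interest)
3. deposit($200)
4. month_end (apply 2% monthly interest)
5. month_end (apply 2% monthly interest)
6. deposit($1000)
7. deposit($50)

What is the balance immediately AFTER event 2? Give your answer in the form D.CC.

After 1 (year_end (apply 10% annual interest)): balance=$1100.00 total_interest=$100.00
After 2 (month_end (apply 2% monthly interest)): balance=$1122.00 total_interest=$122.00

Answer: 1122.00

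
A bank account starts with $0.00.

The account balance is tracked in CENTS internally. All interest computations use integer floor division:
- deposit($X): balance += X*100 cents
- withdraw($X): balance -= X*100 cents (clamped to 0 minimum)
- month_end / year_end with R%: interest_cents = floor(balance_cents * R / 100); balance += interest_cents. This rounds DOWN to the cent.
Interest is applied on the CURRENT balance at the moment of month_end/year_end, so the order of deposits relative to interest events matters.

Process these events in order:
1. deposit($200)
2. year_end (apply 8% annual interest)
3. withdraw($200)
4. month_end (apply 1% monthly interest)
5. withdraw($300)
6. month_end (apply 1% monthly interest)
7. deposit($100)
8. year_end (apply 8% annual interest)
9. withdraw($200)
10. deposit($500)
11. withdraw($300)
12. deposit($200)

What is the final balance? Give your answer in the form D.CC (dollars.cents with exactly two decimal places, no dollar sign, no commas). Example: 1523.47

Answer: 400.00

Derivation:
After 1 (deposit($200)): balance=$200.00 total_interest=$0.00
After 2 (year_end (apply 8% annual interest)): balance=$216.00 total_interest=$16.00
After 3 (withdraw($200)): balance=$16.00 total_interest=$16.00
After 4 (month_end (apply 1% monthly interest)): balance=$16.16 total_interest=$16.16
After 5 (withdraw($300)): balance=$0.00 total_interest=$16.16
After 6 (month_end (apply 1% monthly interest)): balance=$0.00 total_interest=$16.16
After 7 (deposit($100)): balance=$100.00 total_interest=$16.16
After 8 (year_end (apply 8% annual interest)): balance=$108.00 total_interest=$24.16
After 9 (withdraw($200)): balance=$0.00 total_interest=$24.16
After 10 (deposit($500)): balance=$500.00 total_interest=$24.16
After 11 (withdraw($300)): balance=$200.00 total_interest=$24.16
After 12 (deposit($200)): balance=$400.00 total_interest=$24.16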